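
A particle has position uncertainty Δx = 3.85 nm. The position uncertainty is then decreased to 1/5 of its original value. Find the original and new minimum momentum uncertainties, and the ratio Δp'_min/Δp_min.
Original Δp_min = 1.370 × 10^-26 kg·m/s; new Δp'_min = 6.848 × 10^-26 kg·m/s; ratio Δp'_min/Δp_min = 5.

From the uncertainty principle ΔxΔp ≥ ℏ/2, the minimum momentum uncertainty is Δp_min = ℏ/(2Δx).

Original (Δx = 3.85 nm = 3.850e-09 m):
Δp_min = (1.055e-34 J·s)/(2 × 3.850e-09 m) = 1.370e-26 kg·m/s

When Δx → (1/5)Δx:
Δp'_min = ℏ/(2 × (1/5)Δx) = 5 × ℏ/(2Δx) = 5 × Δp_min
Δp'_min = 5 × 1.370e-26 kg·m/s = 6.848e-26 kg·m/s

Since Δp_min ∝ 1/Δx, when Δx is decreased to 1/5 of its original value, Δp_min increases to 5 times its original value.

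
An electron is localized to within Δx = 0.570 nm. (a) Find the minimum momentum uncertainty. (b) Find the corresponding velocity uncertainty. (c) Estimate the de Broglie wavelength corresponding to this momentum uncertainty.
(a) Δp_min = 9.251 × 10^-26 kg·m/s
(b) Δv_min = 101.551 km/s
(c) λ_dB = 7.163 nm

Step-by-step:

(a) From the uncertainty principle:
Δp_min = ℏ/(2Δx) = (1.055e-34 J·s)/(2 × 5.700e-10 m) = 9.251e-26 kg·m/s

(b) The velocity uncertainty:
Δv = Δp/m = (9.251e-26 kg·m/s)/(9.109e-31 kg) = 1.016e+05 m/s = 101.551 km/s

(c) The de Broglie wavelength for this momentum:
λ = h/p = (6.626e-34 J·s)/(9.251e-26 kg·m/s) = 7.163e-09 m = 7.163 nm

Note: The de Broglie wavelength is comparable to the localization size, as expected from wave-particle duality.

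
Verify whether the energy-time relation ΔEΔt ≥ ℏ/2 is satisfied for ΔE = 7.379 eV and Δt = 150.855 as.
Yes, it satisfies the uncertainty relation.

Calculate the product ΔEΔt:
ΔE = 7.379 eV = 1.182e-18 J
ΔEΔt = (1.182e-18 J) × (1.509e-16 s)
ΔEΔt = 1.783e-34 J·s

Compare to the minimum allowed value ℏ/2:
ℏ/2 = 5.273e-35 J·s

Since ΔEΔt = 1.783e-34 J·s ≥ 5.273e-35 J·s = ℏ/2,
this satisfies the uncertainty relation.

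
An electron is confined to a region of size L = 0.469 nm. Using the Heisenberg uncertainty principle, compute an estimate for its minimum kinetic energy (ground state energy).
43.303 meV

Using the uncertainty principle to estimate ground state energy:

1. The position uncertainty is approximately the confinement size:
   Δx ≈ L = 4.690e-10 m

2. From ΔxΔp ≥ ℏ/2, the minimum momentum uncertainty is:
   Δp ≈ ℏ/(2L) = 1.124e-25 kg·m/s

3. The kinetic energy is approximately:
   KE ≈ (Δp)²/(2m) = (1.124e-25)²/(2 × 9.109e-31 kg)
   KE ≈ 6.938e-21 J = 43.303 meV

This is an order-of-magnitude estimate of the ground state energy.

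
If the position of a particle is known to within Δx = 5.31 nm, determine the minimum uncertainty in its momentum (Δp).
9.930 × 10^-27 kg·m/s

Using the Heisenberg uncertainty principle:
ΔxΔp ≥ ℏ/2

The minimum uncertainty in momentum is:
Δp_min = ℏ/(2Δx)
Δp_min = (1.055e-34 J·s) / (2 × 5.310e-09 m)
Δp_min = 9.930e-27 kg·m/s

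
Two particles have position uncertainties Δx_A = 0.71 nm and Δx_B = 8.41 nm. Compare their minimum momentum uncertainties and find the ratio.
Particle A has the larger minimum momentum uncertainty, by a factor of 11.85.

For each particle, the minimum momentum uncertainty is Δp_min = ℏ/(2Δx):

Particle A: Δp_A = ℏ/(2×7.100e-10 m) = 7.427e-26 kg·m/s
Particle B: Δp_B = ℏ/(2×8.410e-09 m) = 6.270e-27 kg·m/s

Ratio: Δp_A/Δp_B = 11.85

Since Δp_min ∝ 1/Δx, the particle with smaller position uncertainty (A) has larger momentum uncertainty.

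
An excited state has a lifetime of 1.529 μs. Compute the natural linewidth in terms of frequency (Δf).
52.045 kHz

Using the energy-time uncertainty principle and E = hf:
ΔEΔt ≥ ℏ/2
hΔf·Δt ≥ ℏ/2

The minimum frequency uncertainty is:
Δf = ℏ/(2hτ) = 1/(4πτ)
Δf = 1/(4π × 1.529e-06 s)
Δf = 5.205e+04 Hz = 52.045 kHz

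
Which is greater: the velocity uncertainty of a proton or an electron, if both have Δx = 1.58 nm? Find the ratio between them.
The electron has the larger minimum velocity uncertainty, by a ratio of 1836.2.

For both particles, Δp_min = ℏ/(2Δx) = 3.337e-26 kg·m/s (same for both).

The velocity uncertainty is Δv = Δp/m:
- proton: Δv = 3.337e-26 / 1.673e-27 = 1.995e+01 m/s = 19.952 m/s
- electron: Δv = 3.337e-26 / 9.109e-31 = 3.664e+04 m/s = 36.635 km/s

Ratio: 3.664e+04 / 1.995e+01 = 1836.2

The lighter particle has larger velocity uncertainty because Δv ∝ 1/m.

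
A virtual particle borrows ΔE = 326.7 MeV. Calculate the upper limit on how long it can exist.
1.007 ys

Using the energy-time uncertainty principle:
ΔEΔt ≥ ℏ/2

For a virtual particle borrowing energy ΔE, the maximum lifetime is:
Δt_max = ℏ/(2ΔE)

Converting energy:
ΔE = 326.7 MeV = 5.234e-11 J

Δt_max = (1.055e-34 J·s) / (2 × 5.234e-11 J)
Δt_max = 1.007e-24 s = 1.007 ys

Virtual particles with higher borrowed energy exist for shorter times.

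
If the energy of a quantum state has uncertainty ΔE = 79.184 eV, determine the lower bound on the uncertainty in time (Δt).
4.156 as

Using the energy-time uncertainty principle:
ΔEΔt ≥ ℏ/2

The minimum uncertainty in time is:
Δt_min = ℏ/(2ΔE)
Δt_min = (1.055e-34 J·s) / (2 × 1.269e-17 J)
Δt_min = 4.156e-18 s = 4.156 as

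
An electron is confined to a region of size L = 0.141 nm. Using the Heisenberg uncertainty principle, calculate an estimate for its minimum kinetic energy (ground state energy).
479.098 meV

Using the uncertainty principle to estimate ground state energy:

1. The position uncertainty is approximately the confinement size:
   Δx ≈ L = 1.410e-10 m

2. From ΔxΔp ≥ ℏ/2, the minimum momentum uncertainty is:
   Δp ≈ ℏ/(2L) = 3.740e-25 kg·m/s

3. The kinetic energy is approximately:
   KE ≈ (Δp)²/(2m) = (3.740e-25)²/(2 × 9.109e-31 kg)
   KE ≈ 7.676e-20 J = 479.098 meV

This is an order-of-magnitude estimate of the ground state energy.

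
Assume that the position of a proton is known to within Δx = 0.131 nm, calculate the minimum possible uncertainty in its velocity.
240.645 m/s

Using the Heisenberg uncertainty principle and Δp = mΔv:
ΔxΔp ≥ ℏ/2
Δx(mΔv) ≥ ℏ/2

The minimum uncertainty in velocity is:
Δv_min = ℏ/(2mΔx)
Δv_min = (1.055e-34 J·s) / (2 × 1.673e-27 kg × 1.310e-10 m)
Δv_min = 2.406e+02 m/s = 240.645 m/s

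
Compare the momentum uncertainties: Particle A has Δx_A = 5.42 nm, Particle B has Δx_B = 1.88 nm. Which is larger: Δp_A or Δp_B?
Particle B has the larger minimum momentum uncertainty, by a factor of 2.88.

For each particle, the minimum momentum uncertainty is Δp_min = ℏ/(2Δx):

Particle A: Δp_A = ℏ/(2×5.420e-09 m) = 9.729e-27 kg·m/s
Particle B: Δp_B = ℏ/(2×1.880e-09 m) = 2.805e-26 kg·m/s

Ratio: Δp_B/Δp_A = 2.88

Since Δp_min ∝ 1/Δx, the particle with smaller position uncertainty (B) has larger momentum uncertainty.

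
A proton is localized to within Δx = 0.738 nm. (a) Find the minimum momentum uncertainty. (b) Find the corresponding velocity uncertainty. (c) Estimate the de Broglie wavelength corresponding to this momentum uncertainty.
(a) Δp_min = 7.145 × 10^-26 kg·m/s
(b) Δv_min = 42.716 m/s
(c) λ_dB = 9.274 nm

Step-by-step:

(a) From the uncertainty principle:
Δp_min = ℏ/(2Δx) = (1.055e-34 J·s)/(2 × 7.380e-10 m) = 7.145e-26 kg·m/s

(b) The velocity uncertainty:
Δv = Δp/m = (7.145e-26 kg·m/s)/(1.673e-27 kg) = 4.272e+01 m/s = 42.716 m/s

(c) The de Broglie wavelength for this momentum:
λ = h/p = (6.626e-34 J·s)/(7.145e-26 kg·m/s) = 9.274e-09 m = 9.274 nm

Note: The de Broglie wavelength is comparable to the localization size, as expected from wave-particle duality.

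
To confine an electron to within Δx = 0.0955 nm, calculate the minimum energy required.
1.044 eV

Localizing a particle requires giving it sufficient momentum uncertainty:

1. From uncertainty principle: Δp ≥ ℏ/(2Δx)
   Δp_min = (1.055e-34 J·s) / (2 × 9.550e-11 m)
   Δp_min = 5.521e-25 kg·m/s

2. This momentum uncertainty corresponds to kinetic energy:
   KE ≈ (Δp)²/(2m) = (5.521e-25)²/(2 × 9.109e-31 kg)
   KE = 1.673e-19 J = 1.044 eV

Tighter localization requires more energy.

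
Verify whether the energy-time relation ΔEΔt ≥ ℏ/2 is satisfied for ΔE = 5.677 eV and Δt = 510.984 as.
Yes, it satisfies the uncertainty relation.

Calculate the product ΔEΔt:
ΔE = 5.677 eV = 9.096e-19 J
ΔEΔt = (9.096e-19 J) × (5.110e-16 s)
ΔEΔt = 4.648e-34 J·s

Compare to the minimum allowed value ℏ/2:
ℏ/2 = 5.273e-35 J·s

Since ΔEΔt = 4.648e-34 J·s ≥ 5.273e-35 J·s = ℏ/2,
this satisfies the uncertainty relation.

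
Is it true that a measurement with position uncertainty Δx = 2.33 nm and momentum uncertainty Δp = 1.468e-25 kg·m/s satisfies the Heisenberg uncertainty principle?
Yes, it satisfies the uncertainty principle.

Calculate the product ΔxΔp:
ΔxΔp = (2.330e-09 m) × (1.468e-25 kg·m/s)
ΔxΔp = 3.420e-34 J·s

Compare to the minimum allowed value ℏ/2:
ℏ/2 = 5.273e-35 J·s

Since ΔxΔp = 3.420e-34 J·s ≥ 5.273e-35 J·s = ℏ/2,
the measurement satisfies the uncertainty principle.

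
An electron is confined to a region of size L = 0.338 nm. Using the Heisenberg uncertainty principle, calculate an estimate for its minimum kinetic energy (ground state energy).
83.374 meV

Using the uncertainty principle to estimate ground state energy:

1. The position uncertainty is approximately the confinement size:
   Δx ≈ L = 3.380e-10 m

2. From ΔxΔp ≥ ℏ/2, the minimum momentum uncertainty is:
   Δp ≈ ℏ/(2L) = 1.560e-25 kg·m/s

3. The kinetic energy is approximately:
   KE ≈ (Δp)²/(2m) = (1.560e-25)²/(2 × 9.109e-31 kg)
   KE ≈ 1.336e-20 J = 83.374 meV

This is an order-of-magnitude estimate of the ground state energy.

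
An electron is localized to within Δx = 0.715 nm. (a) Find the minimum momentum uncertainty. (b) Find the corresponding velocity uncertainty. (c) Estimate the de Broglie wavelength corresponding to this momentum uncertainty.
(a) Δp_min = 7.375 × 10^-26 kg·m/s
(b) Δv_min = 80.956 km/s
(c) λ_dB = 8.985 nm

Step-by-step:

(a) From the uncertainty principle:
Δp_min = ℏ/(2Δx) = (1.055e-34 J·s)/(2 × 7.150e-10 m) = 7.375e-26 kg·m/s

(b) The velocity uncertainty:
Δv = Δp/m = (7.375e-26 kg·m/s)/(9.109e-31 kg) = 8.096e+04 m/s = 80.956 km/s

(c) The de Broglie wavelength for this momentum:
λ = h/p = (6.626e-34 J·s)/(7.375e-26 kg·m/s) = 8.985e-09 m = 8.985 nm

Note: The de Broglie wavelength is comparable to the localization size, as expected from wave-particle duality.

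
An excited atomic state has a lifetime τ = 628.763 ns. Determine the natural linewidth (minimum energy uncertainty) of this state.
523.418 peV

Using the energy-time uncertainty principle:
ΔEΔt ≥ ℏ/2

The lifetime τ represents the time uncertainty Δt.
The natural linewidth (minimum energy uncertainty) is:

ΔE = ℏ/(2τ)
ΔE = (1.055e-34 J·s) / (2 × 6.288e-07 s)
ΔE = 8.386e-29 J = 523.418 peV

This natural linewidth limits the precision of spectroscopic measurements.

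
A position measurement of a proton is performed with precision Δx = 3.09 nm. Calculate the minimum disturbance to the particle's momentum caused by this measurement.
1.706 × 10^-26 kg·m/s

The uncertainty principle implies that measuring position disturbs momentum:
ΔxΔp ≥ ℏ/2

When we measure position with precision Δx, we necessarily introduce a momentum uncertainty:
Δp ≥ ℏ/(2Δx)
Δp_min = (1.055e-34 J·s) / (2 × 3.090e-09 m)
Δp_min = 1.706e-26 kg·m/s

The more precisely we measure position, the greater the momentum disturbance.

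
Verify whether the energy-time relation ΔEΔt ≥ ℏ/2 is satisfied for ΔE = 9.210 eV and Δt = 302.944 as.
Yes, it satisfies the uncertainty relation.

Calculate the product ΔEΔt:
ΔE = 9.210 eV = 1.476e-18 J
ΔEΔt = (1.476e-18 J) × (3.029e-16 s)
ΔEΔt = 4.470e-34 J·s

Compare to the minimum allowed value ℏ/2:
ℏ/2 = 5.273e-35 J·s

Since ΔEΔt = 4.470e-34 J·s ≥ 5.273e-35 J·s = ℏ/2,
this satisfies the uncertainty relation.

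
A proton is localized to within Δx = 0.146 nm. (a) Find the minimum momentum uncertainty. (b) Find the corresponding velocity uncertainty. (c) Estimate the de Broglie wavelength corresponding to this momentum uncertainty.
(a) Δp_min = 3.612 × 10^-25 kg·m/s
(b) Δv_min = 215.921 m/s
(c) λ_dB = 1.835 nm

Step-by-step:

(a) From the uncertainty principle:
Δp_min = ℏ/(2Δx) = (1.055e-34 J·s)/(2 × 1.460e-10 m) = 3.612e-25 kg·m/s

(b) The velocity uncertainty:
Δv = Δp/m = (3.612e-25 kg·m/s)/(1.673e-27 kg) = 2.159e+02 m/s = 215.921 m/s

(c) The de Broglie wavelength for this momentum:
λ = h/p = (6.626e-34 J·s)/(3.612e-25 kg·m/s) = 1.835e-09 m = 1.835 nm

Note: The de Broglie wavelength is comparable to the localization size, as expected from wave-particle duality.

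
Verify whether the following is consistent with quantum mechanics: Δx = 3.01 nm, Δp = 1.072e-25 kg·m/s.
Yes, it satisfies the uncertainty principle.

Calculate the product ΔxΔp:
ΔxΔp = (3.010e-09 m) × (1.072e-25 kg·m/s)
ΔxΔp = 3.227e-34 J·s

Compare to the minimum allowed value ℏ/2:
ℏ/2 = 5.273e-35 J·s

Since ΔxΔp = 3.227e-34 J·s ≥ 5.273e-35 J·s = ℏ/2,
the measurement satisfies the uncertainty principle.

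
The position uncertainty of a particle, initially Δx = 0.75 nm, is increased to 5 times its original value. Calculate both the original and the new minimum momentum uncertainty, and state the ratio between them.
Original Δp_min = 7.030 × 10^-26 kg·m/s; new Δp'_min = 1.406 × 10^-26 kg·m/s; ratio Δp'_min/Δp_min = 1/5.

From the uncertainty principle ΔxΔp ≥ ℏ/2, the minimum momentum uncertainty is Δp_min = ℏ/(2Δx).

Original (Δx = 0.75 nm = 7.500e-10 m):
Δp_min = (1.055e-34 J·s)/(2 × 7.500e-10 m) = 7.030e-26 kg·m/s

When Δx → 5Δx:
Δp'_min = ℏ/(2 × 5Δx) = (1/5) × ℏ/(2Δx) = (1/5) × Δp_min
Δp'_min = 1/5 × 7.030e-26 kg·m/s = 1.406e-26 kg·m/s

Since Δp_min ∝ 1/Δx, when Δx is increased to 5 times its original value, Δp_min decreases to 1/5 of its original value.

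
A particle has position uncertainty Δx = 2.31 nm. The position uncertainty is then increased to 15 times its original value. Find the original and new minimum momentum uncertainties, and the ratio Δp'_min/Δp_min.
Original Δp_min = 2.283 × 10^-26 kg·m/s; new Δp'_min = 1.522 × 10^-27 kg·m/s; ratio Δp'_min/Δp_min = 1/15.

From the uncertainty principle ΔxΔp ≥ ℏ/2, the minimum momentum uncertainty is Δp_min = ℏ/(2Δx).

Original (Δx = 2.31 nm = 2.310e-09 m):
Δp_min = (1.055e-34 J·s)/(2 × 2.310e-09 m) = 2.283e-26 kg·m/s

When Δx → 15Δx:
Δp'_min = ℏ/(2 × 15Δx) = (1/15) × ℏ/(2Δx) = (1/15) × Δp_min
Δp'_min = 1/15 × 2.283e-26 kg·m/s = 1.522e-27 kg·m/s

Since Δp_min ∝ 1/Δx, when Δx is increased to 15 times its original value, Δp_min decreases to 1/15 of its original value.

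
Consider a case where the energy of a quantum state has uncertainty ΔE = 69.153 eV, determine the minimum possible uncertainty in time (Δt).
4.759 as

Using the energy-time uncertainty principle:
ΔEΔt ≥ ℏ/2

The minimum uncertainty in time is:
Δt_min = ℏ/(2ΔE)
Δt_min = (1.055e-34 J·s) / (2 × 1.108e-17 J)
Δt_min = 4.759e-18 s = 4.759 as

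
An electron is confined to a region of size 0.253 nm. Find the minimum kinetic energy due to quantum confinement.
148.807 meV

Using the uncertainty principle:

1. Position uncertainty: Δx ≈ 2.530e-10 m
2. Minimum momentum uncertainty: Δp = ℏ/(2Δx) = 2.084e-25 kg·m/s
3. Minimum kinetic energy:
   KE = (Δp)²/(2m) = (2.084e-25)²/(2 × 9.109e-31 kg)
   KE = 2.384e-20 J = 148.807 meV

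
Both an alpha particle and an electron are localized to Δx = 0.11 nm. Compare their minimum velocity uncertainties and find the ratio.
The electron has the larger minimum velocity uncertainty, by a ratio of 7294.3.

For both particles, Δp_min = ℏ/(2Δx) = 4.794e-25 kg·m/s (same for both).

The velocity uncertainty is Δv = Δp/m:
- alpha particle: Δv = 4.794e-25 / 6.645e-27 = 7.214e+01 m/s = 72.141 m/s
- electron: Δv = 4.794e-25 / 9.109e-31 = 5.262e+05 m/s = 526.217 km/s

Ratio: 5.262e+05 / 7.214e+01 = 7294.3

The lighter particle has larger velocity uncertainty because Δv ∝ 1/m.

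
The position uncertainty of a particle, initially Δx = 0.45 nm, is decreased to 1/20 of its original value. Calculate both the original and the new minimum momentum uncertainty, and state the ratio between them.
Original Δp_min = 1.172 × 10^-25 kg·m/s; new Δp'_min = 2.343 × 10^-24 kg·m/s; ratio Δp'_min/Δp_min = 20.

From the uncertainty principle ΔxΔp ≥ ℏ/2, the minimum momentum uncertainty is Δp_min = ℏ/(2Δx).

Original (Δx = 0.45 nm = 4.500e-10 m):
Δp_min = (1.055e-34 J·s)/(2 × 4.500e-10 m) = 1.172e-25 kg·m/s

When Δx → (1/20)Δx:
Δp'_min = ℏ/(2 × (1/20)Δx) = 20 × ℏ/(2Δx) = 20 × Δp_min
Δp'_min = 20 × 1.172e-25 kg·m/s = 2.343e-24 kg·m/s

Since Δp_min ∝ 1/Δx, when Δx is decreased to 1/20 of its original value, Δp_min increases to 20 times its original value.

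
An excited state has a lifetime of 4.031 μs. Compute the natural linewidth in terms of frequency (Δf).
19.741 kHz

Using the energy-time uncertainty principle and E = hf:
ΔEΔt ≥ ℏ/2
hΔf·Δt ≥ ℏ/2

The minimum frequency uncertainty is:
Δf = ℏ/(2hτ) = 1/(4πτ)
Δf = 1/(4π × 4.031e-06 s)
Δf = 1.974e+04 Hz = 19.741 kHz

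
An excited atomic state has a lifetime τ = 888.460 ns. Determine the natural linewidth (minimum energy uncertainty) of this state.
370.423 peV

Using the energy-time uncertainty principle:
ΔEΔt ≥ ℏ/2

The lifetime τ represents the time uncertainty Δt.
The natural linewidth (minimum energy uncertainty) is:

ΔE = ℏ/(2τ)
ΔE = (1.055e-34 J·s) / (2 × 8.885e-07 s)
ΔE = 5.935e-29 J = 370.423 peV

This natural linewidth limits the precision of spectroscopic measurements.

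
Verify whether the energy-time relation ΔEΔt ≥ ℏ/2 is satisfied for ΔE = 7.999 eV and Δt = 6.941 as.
No, it violates the uncertainty relation.

Calculate the product ΔEΔt:
ΔE = 7.999 eV = 1.282e-18 J
ΔEΔt = (1.282e-18 J) × (6.941e-18 s)
ΔEΔt = 8.895e-36 J·s

Compare to the minimum allowed value ℏ/2:
ℏ/2 = 5.273e-35 J·s

Since ΔEΔt = 8.895e-36 J·s < 5.273e-35 J·s = ℏ/2,
this violates the uncertainty relation.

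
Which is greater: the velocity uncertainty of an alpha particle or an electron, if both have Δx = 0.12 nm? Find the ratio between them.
The electron has the larger minimum velocity uncertainty, by a ratio of 7294.3.

For both particles, Δp_min = ℏ/(2Δx) = 4.394e-25 kg·m/s (same for both).

The velocity uncertainty is Δv = Δp/m:
- alpha particle: Δv = 4.394e-25 / 6.645e-27 = 6.613e+01 m/s = 66.129 m/s
- electron: Δv = 4.394e-25 / 9.109e-31 = 4.824e+05 m/s = 482.365 km/s

Ratio: 4.824e+05 / 6.613e+01 = 7294.3

The lighter particle has larger velocity uncertainty because Δv ∝ 1/m.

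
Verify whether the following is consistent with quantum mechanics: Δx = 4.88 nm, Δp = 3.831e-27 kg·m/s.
No, it violates the uncertainty principle (impossible measurement).

Calculate the product ΔxΔp:
ΔxΔp = (4.880e-09 m) × (3.831e-27 kg·m/s)
ΔxΔp = 1.870e-35 J·s

Compare to the minimum allowed value ℏ/2:
ℏ/2 = 5.273e-35 J·s

Since ΔxΔp = 1.870e-35 J·s < 5.273e-35 J·s = ℏ/2,
the measurement violates the uncertainty principle.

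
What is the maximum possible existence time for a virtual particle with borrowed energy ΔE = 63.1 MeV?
5.216 ys

Using the energy-time uncertainty principle:
ΔEΔt ≥ ℏ/2

For a virtual particle borrowing energy ΔE, the maximum lifetime is:
Δt_max = ℏ/(2ΔE)

Converting energy:
ΔE = 63.1 MeV = 1.011e-11 J

Δt_max = (1.055e-34 J·s) / (2 × 1.011e-11 J)
Δt_max = 5.216e-24 s = 5.216 ys

Virtual particles with higher borrowed energy exist for shorter times.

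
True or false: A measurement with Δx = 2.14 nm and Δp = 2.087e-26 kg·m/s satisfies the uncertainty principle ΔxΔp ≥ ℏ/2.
No, it violates the uncertainty principle (impossible measurement).

Calculate the product ΔxΔp:
ΔxΔp = (2.140e-09 m) × (2.087e-26 kg·m/s)
ΔxΔp = 4.466e-35 J·s

Compare to the minimum allowed value ℏ/2:
ℏ/2 = 5.273e-35 J·s

Since ΔxΔp = 4.466e-35 J·s < 5.273e-35 J·s = ℏ/2,
the measurement violates the uncertainty principle.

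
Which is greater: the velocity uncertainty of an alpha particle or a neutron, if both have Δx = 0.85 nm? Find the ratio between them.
The neutron has the larger minimum velocity uncertainty, by a ratio of 4.0.

For both particles, Δp_min = ℏ/(2Δx) = 6.203e-26 kg·m/s (same for both).

The velocity uncertainty is Δv = Δp/m:
- alpha particle: Δv = 6.203e-26 / 6.645e-27 = 9.336e+00 m/s = 9.336 m/s
- neutron: Δv = 6.203e-26 / 1.675e-27 = 3.704e+01 m/s = 37.037 m/s

Ratio: 3.704e+01 / 9.336e+00 = 4.0

The lighter particle has larger velocity uncertainty because Δv ∝ 1/m.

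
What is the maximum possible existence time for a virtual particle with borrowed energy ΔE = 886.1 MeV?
3.714 × 10^-25 s

Using the energy-time uncertainty principle:
ΔEΔt ≥ ℏ/2

For a virtual particle borrowing energy ΔE, the maximum lifetime is:
Δt_max = ℏ/(2ΔE)

Converting energy:
ΔE = 886.1 MeV = 1.420e-10 J

Δt_max = (1.055e-34 J·s) / (2 × 1.420e-10 J)
Δt_max = 3.714e-25 s = 3.714 × 10^-25 s

Virtual particles with higher borrowed energy exist for shorter times.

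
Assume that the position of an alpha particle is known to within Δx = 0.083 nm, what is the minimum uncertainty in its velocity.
95.608 m/s

Using the Heisenberg uncertainty principle and Δp = mΔv:
ΔxΔp ≥ ℏ/2
Δx(mΔv) ≥ ℏ/2

The minimum uncertainty in velocity is:
Δv_min = ℏ/(2mΔx)
Δv_min = (1.055e-34 J·s) / (2 × 6.645e-27 kg × 8.300e-11 m)
Δv_min = 9.561e+01 m/s = 95.608 m/s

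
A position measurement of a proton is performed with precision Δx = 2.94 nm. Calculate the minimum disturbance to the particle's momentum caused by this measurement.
1.793 × 10^-26 kg·m/s

The uncertainty principle implies that measuring position disturbs momentum:
ΔxΔp ≥ ℏ/2

When we measure position with precision Δx, we necessarily introduce a momentum uncertainty:
Δp ≥ ℏ/(2Δx)
Δp_min = (1.055e-34 J·s) / (2 × 2.940e-09 m)
Δp_min = 1.793e-26 kg·m/s

The more precisely we measure position, the greater the momentum disturbance.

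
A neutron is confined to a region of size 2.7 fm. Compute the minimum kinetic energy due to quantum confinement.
710.605 keV

Using the uncertainty principle:

1. Position uncertainty: Δx ≈ 2.700e-15 m
2. Minimum momentum uncertainty: Δp = ℏ/(2Δx) = 1.953e-20 kg·m/s
3. Minimum kinetic energy:
   KE = (Δp)²/(2m) = (1.953e-20)²/(2 × 1.675e-27 kg)
   KE = 1.139e-13 J = 710.605 keV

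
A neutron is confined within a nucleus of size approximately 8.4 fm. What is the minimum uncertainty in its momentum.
6.277 × 10^-21 kg·m/s

Using the Heisenberg uncertainty principle:
ΔxΔp ≥ ℏ/2

With Δx ≈ L = 8.400e-15 m (the confinement size):
Δp_min = ℏ/(2Δx)
Δp_min = (1.055e-34 J·s) / (2 × 8.400e-15 m)
Δp_min = 6.277e-21 kg·m/s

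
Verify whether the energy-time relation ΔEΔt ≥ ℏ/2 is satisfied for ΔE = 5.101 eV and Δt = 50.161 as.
No, it violates the uncertainty relation.

Calculate the product ΔEΔt:
ΔE = 5.101 eV = 8.173e-19 J
ΔEΔt = (8.173e-19 J) × (5.016e-17 s)
ΔEΔt = 4.100e-35 J·s

Compare to the minimum allowed value ℏ/2:
ℏ/2 = 5.273e-35 J·s

Since ΔEΔt = 4.100e-35 J·s < 5.273e-35 J·s = ℏ/2,
this violates the uncertainty relation.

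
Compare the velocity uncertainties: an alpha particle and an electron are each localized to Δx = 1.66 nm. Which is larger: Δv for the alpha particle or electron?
The electron has the larger minimum velocity uncertainty, by a ratio of 7294.3.

For both particles, Δp_min = ℏ/(2Δx) = 3.176e-26 kg·m/s (same for both).

The velocity uncertainty is Δv = Δp/m:
- alpha particle: Δv = 3.176e-26 / 6.645e-27 = 4.780e+00 m/s = 4.780 m/s
- electron: Δv = 3.176e-26 / 9.109e-31 = 3.487e+04 m/s = 34.870 km/s

Ratio: 3.487e+04 / 4.780e+00 = 7294.3

The lighter particle has larger velocity uncertainty because Δv ∝ 1/m.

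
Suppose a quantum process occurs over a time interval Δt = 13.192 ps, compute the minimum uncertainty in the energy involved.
24.947 μeV

Using the energy-time uncertainty principle:
ΔEΔt ≥ ℏ/2

The minimum uncertainty in energy is:
ΔE_min = ℏ/(2Δt)
ΔE_min = (1.055e-34 J·s) / (2 × 1.319e-11 s)
ΔE_min = 3.997e-24 J = 24.947 μeV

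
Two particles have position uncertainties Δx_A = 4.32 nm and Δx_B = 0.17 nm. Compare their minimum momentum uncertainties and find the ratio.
Particle B has the larger minimum momentum uncertainty, by a factor of 25.41.

For each particle, the minimum momentum uncertainty is Δp_min = ℏ/(2Δx):

Particle A: Δp_A = ℏ/(2×4.320e-09 m) = 1.221e-26 kg·m/s
Particle B: Δp_B = ℏ/(2×1.700e-10 m) = 3.102e-25 kg·m/s

Ratio: Δp_B/Δp_A = 25.41

Since Δp_min ∝ 1/Δx, the particle with smaller position uncertainty (B) has larger momentum uncertainty.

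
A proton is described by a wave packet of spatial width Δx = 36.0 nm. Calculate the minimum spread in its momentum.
1.465 × 10^-27 kg·m/s

For a wave packet, the spatial width Δx and momentum spread Δp are related by the uncertainty principle:
ΔxΔp ≥ ℏ/2

The minimum momentum spread is:
Δp_min = ℏ/(2Δx)
Δp_min = (1.055e-34 J·s) / (2 × 3.600e-08 m)
Δp_min = 1.465e-27 kg·m/s

A wave packet cannot have both a well-defined position and well-defined momentum.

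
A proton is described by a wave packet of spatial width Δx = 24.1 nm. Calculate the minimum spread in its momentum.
2.188 × 10^-27 kg·m/s

For a wave packet, the spatial width Δx and momentum spread Δp are related by the uncertainty principle:
ΔxΔp ≥ ℏ/2

The minimum momentum spread is:
Δp_min = ℏ/(2Δx)
Δp_min = (1.055e-34 J·s) / (2 × 2.410e-08 m)
Δp_min = 2.188e-27 kg·m/s

A wave packet cannot have both a well-defined position and well-defined momentum.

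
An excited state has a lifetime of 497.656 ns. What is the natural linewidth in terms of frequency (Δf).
159.905 kHz

Using the energy-time uncertainty principle and E = hf:
ΔEΔt ≥ ℏ/2
hΔf·Δt ≥ ℏ/2

The minimum frequency uncertainty is:
Δf = ℏ/(2hτ) = 1/(4πτ)
Δf = 1/(4π × 4.977e-07 s)
Δf = 1.599e+05 Hz = 159.905 kHz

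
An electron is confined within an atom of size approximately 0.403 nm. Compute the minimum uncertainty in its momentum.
1.308 × 10^-25 kg·m/s

Using the Heisenberg uncertainty principle:
ΔxΔp ≥ ℏ/2

With Δx ≈ L = 4.030e-10 m (the confinement size):
Δp_min = ℏ/(2Δx)
Δp_min = (1.055e-34 J·s) / (2 × 4.030e-10 m)
Δp_min = 1.308e-25 kg·m/s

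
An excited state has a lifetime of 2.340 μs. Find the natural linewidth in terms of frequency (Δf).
34.007 kHz

Using the energy-time uncertainty principle and E = hf:
ΔEΔt ≥ ℏ/2
hΔf·Δt ≥ ℏ/2

The minimum frequency uncertainty is:
Δf = ℏ/(2hτ) = 1/(4πτ)
Δf = 1/(4π × 2.340e-06 s)
Δf = 3.401e+04 Hz = 34.007 kHz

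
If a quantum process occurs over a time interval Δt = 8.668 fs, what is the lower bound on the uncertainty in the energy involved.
37.968 meV

Using the energy-time uncertainty principle:
ΔEΔt ≥ ℏ/2

The minimum uncertainty in energy is:
ΔE_min = ℏ/(2Δt)
ΔE_min = (1.055e-34 J·s) / (2 × 8.668e-15 s)
ΔE_min = 6.083e-21 J = 37.968 meV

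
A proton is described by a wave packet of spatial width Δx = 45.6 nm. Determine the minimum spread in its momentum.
1.156 × 10^-27 kg·m/s

For a wave packet, the spatial width Δx and momentum spread Δp are related by the uncertainty principle:
ΔxΔp ≥ ℏ/2

The minimum momentum spread is:
Δp_min = ℏ/(2Δx)
Δp_min = (1.055e-34 J·s) / (2 × 4.560e-08 m)
Δp_min = 1.156e-27 kg·m/s

A wave packet cannot have both a well-defined position and well-defined momentum.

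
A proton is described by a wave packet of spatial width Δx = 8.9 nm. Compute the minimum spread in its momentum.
5.925 × 10^-27 kg·m/s

For a wave packet, the spatial width Δx and momentum spread Δp are related by the uncertainty principle:
ΔxΔp ≥ ℏ/2

The minimum momentum spread is:
Δp_min = ℏ/(2Δx)
Δp_min = (1.055e-34 J·s) / (2 × 8.900e-09 m)
Δp_min = 5.925e-27 kg·m/s

A wave packet cannot have both a well-defined position and well-defined momentum.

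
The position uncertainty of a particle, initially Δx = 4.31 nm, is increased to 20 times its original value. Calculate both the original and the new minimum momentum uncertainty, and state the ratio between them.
Original Δp_min = 1.223 × 10^-26 kg·m/s; new Δp'_min = 6.117 × 10^-28 kg·m/s; ratio Δp'_min/Δp_min = 1/20.

From the uncertainty principle ΔxΔp ≥ ℏ/2, the minimum momentum uncertainty is Δp_min = ℏ/(2Δx).

Original (Δx = 4.31 nm = 4.310e-09 m):
Δp_min = (1.055e-34 J·s)/(2 × 4.310e-09 m) = 1.223e-26 kg·m/s

When Δx → 20Δx:
Δp'_min = ℏ/(2 × 20Δx) = (1/20) × ℏ/(2Δx) = (1/20) × Δp_min
Δp'_min = 1/20 × 1.223e-26 kg·m/s = 6.117e-28 kg·m/s

Since Δp_min ∝ 1/Δx, when Δx is increased to 20 times its original value, Δp_min decreases to 1/20 of its original value.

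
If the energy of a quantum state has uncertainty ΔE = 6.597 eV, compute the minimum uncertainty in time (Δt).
49.887 as

Using the energy-time uncertainty principle:
ΔEΔt ≥ ℏ/2

The minimum uncertainty in time is:
Δt_min = ℏ/(2ΔE)
Δt_min = (1.055e-34 J·s) / (2 × 1.057e-18 J)
Δt_min = 4.989e-17 s = 49.887 as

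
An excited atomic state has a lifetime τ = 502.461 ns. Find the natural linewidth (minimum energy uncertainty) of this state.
654.988 peV

Using the energy-time uncertainty principle:
ΔEΔt ≥ ℏ/2

The lifetime τ represents the time uncertainty Δt.
The natural linewidth (minimum energy uncertainty) is:

ΔE = ℏ/(2τ)
ΔE = (1.055e-34 J·s) / (2 × 5.025e-07 s)
ΔE = 1.049e-28 J = 654.988 peV

This natural linewidth limits the precision of spectroscopic measurements.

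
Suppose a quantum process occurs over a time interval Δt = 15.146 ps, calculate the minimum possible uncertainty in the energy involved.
21.729 μeV

Using the energy-time uncertainty principle:
ΔEΔt ≥ ℏ/2

The minimum uncertainty in energy is:
ΔE_min = ℏ/(2Δt)
ΔE_min = (1.055e-34 J·s) / (2 × 1.515e-11 s)
ΔE_min = 3.481e-24 J = 21.729 μeV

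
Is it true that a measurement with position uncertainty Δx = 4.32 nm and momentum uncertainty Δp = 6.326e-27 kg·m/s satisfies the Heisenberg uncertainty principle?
No, it violates the uncertainty principle (impossible measurement).

Calculate the product ΔxΔp:
ΔxΔp = (4.320e-09 m) × (6.326e-27 kg·m/s)
ΔxΔp = 2.733e-35 J·s

Compare to the minimum allowed value ℏ/2:
ℏ/2 = 5.273e-35 J·s

Since ΔxΔp = 2.733e-35 J·s < 5.273e-35 J·s = ℏ/2,
the measurement violates the uncertainty principle.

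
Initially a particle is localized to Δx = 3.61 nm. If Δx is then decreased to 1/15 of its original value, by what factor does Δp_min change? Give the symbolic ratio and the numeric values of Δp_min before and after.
Original Δp_min = 1.461 × 10^-26 kg·m/s; new Δp'_min = 2.191 × 10^-25 kg·m/s; ratio Δp'_min/Δp_min = 15.

From the uncertainty principle ΔxΔp ≥ ℏ/2, the minimum momentum uncertainty is Δp_min = ℏ/(2Δx).

Original (Δx = 3.61 nm = 3.610e-09 m):
Δp_min = (1.055e-34 J·s)/(2 × 3.610e-09 m) = 1.461e-26 kg·m/s

When Δx → (1/15)Δx:
Δp'_min = ℏ/(2 × (1/15)Δx) = 15 × ℏ/(2Δx) = 15 × Δp_min
Δp'_min = 15 × 1.461e-26 kg·m/s = 2.191e-25 kg·m/s

Since Δp_min ∝ 1/Δx, when Δx is decreased to 1/15 of its original value, Δp_min increases to 15 times its original value.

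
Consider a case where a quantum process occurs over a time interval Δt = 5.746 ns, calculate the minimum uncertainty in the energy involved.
57.276 neV

Using the energy-time uncertainty principle:
ΔEΔt ≥ ℏ/2

The minimum uncertainty in energy is:
ΔE_min = ℏ/(2Δt)
ΔE_min = (1.055e-34 J·s) / (2 × 5.746e-09 s)
ΔE_min = 9.177e-27 J = 57.276 neV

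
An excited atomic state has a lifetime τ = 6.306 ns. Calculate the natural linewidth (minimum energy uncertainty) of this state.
52.189 neV

Using the energy-time uncertainty principle:
ΔEΔt ≥ ℏ/2

The lifetime τ represents the time uncertainty Δt.
The natural linewidth (minimum energy uncertainty) is:

ΔE = ℏ/(2τ)
ΔE = (1.055e-34 J·s) / (2 × 6.306e-09 s)
ΔE = 8.362e-27 J = 52.189 neV

This natural linewidth limits the precision of spectroscopic measurements.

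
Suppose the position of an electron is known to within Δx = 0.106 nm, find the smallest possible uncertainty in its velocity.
546.074 km/s

Using the Heisenberg uncertainty principle and Δp = mΔv:
ΔxΔp ≥ ℏ/2
Δx(mΔv) ≥ ℏ/2

The minimum uncertainty in velocity is:
Δv_min = ℏ/(2mΔx)
Δv_min = (1.055e-34 J·s) / (2 × 9.109e-31 kg × 1.060e-10 m)
Δv_min = 5.461e+05 m/s = 546.074 km/s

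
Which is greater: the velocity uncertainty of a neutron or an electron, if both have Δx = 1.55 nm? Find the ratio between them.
The electron has the larger minimum velocity uncertainty, by a ratio of 1838.7.

For both particles, Δp_min = ℏ/(2Δx) = 3.402e-26 kg·m/s (same for both).

The velocity uncertainty is Δv = Δp/m:
- neutron: Δv = 3.402e-26 / 1.675e-27 = 2.031e+01 m/s = 20.310 m/s
- electron: Δv = 3.402e-26 / 9.109e-31 = 3.734e+04 m/s = 37.344 km/s

Ratio: 3.734e+04 / 2.031e+01 = 1838.7

The lighter particle has larger velocity uncertainty because Δv ∝ 1/m.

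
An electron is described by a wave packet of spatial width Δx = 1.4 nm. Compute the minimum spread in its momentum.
3.766 × 10^-26 kg·m/s

For a wave packet, the spatial width Δx and momentum spread Δp are related by the uncertainty principle:
ΔxΔp ≥ ℏ/2

The minimum momentum spread is:
Δp_min = ℏ/(2Δx)
Δp_min = (1.055e-34 J·s) / (2 × 1.400e-09 m)
Δp_min = 3.766e-26 kg·m/s

A wave packet cannot have both a well-defined position and well-defined momentum.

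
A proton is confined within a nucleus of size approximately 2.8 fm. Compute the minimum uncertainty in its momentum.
1.883 × 10^-20 kg·m/s

Using the Heisenberg uncertainty principle:
ΔxΔp ≥ ℏ/2

With Δx ≈ L = 2.800e-15 m (the confinement size):
Δp_min = ℏ/(2Δx)
Δp_min = (1.055e-34 J·s) / (2 × 2.800e-15 m)
Δp_min = 1.883e-20 kg·m/s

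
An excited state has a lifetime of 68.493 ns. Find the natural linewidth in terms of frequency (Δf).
1.162 MHz

Using the energy-time uncertainty principle and E = hf:
ΔEΔt ≥ ℏ/2
hΔf·Δt ≥ ℏ/2

The minimum frequency uncertainty is:
Δf = ℏ/(2hτ) = 1/(4πτ)
Δf = 1/(4π × 6.849e-08 s)
Δf = 1.162e+06 Hz = 1.162 MHz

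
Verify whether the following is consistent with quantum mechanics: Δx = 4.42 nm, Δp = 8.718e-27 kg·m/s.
No, it violates the uncertainty principle (impossible measurement).

Calculate the product ΔxΔp:
ΔxΔp = (4.420e-09 m) × (8.718e-27 kg·m/s)
ΔxΔp = 3.853e-35 J·s

Compare to the minimum allowed value ℏ/2:
ℏ/2 = 5.273e-35 J·s

Since ΔxΔp = 3.853e-35 J·s < 5.273e-35 J·s = ℏ/2,
the measurement violates the uncertainty principle.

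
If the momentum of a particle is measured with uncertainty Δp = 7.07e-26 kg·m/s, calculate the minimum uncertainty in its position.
745.808 pm

Using the Heisenberg uncertainty principle:
ΔxΔp ≥ ℏ/2

The minimum uncertainty in position is:
Δx_min = ℏ/(2Δp)
Δx_min = (1.055e-34 J·s) / (2 × 7.070e-26 kg·m/s)
Δx_min = 7.458e-10 m = 745.808 pm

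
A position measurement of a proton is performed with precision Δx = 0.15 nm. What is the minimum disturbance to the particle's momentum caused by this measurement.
3.515 × 10^-25 kg·m/s

The uncertainty principle implies that measuring position disturbs momentum:
ΔxΔp ≥ ℏ/2

When we measure position with precision Δx, we necessarily introduce a momentum uncertainty:
Δp ≥ ℏ/(2Δx)
Δp_min = (1.055e-34 J·s) / (2 × 1.500e-10 m)
Δp_min = 3.515e-25 kg·m/s

The more precisely we measure position, the greater the momentum disturbance.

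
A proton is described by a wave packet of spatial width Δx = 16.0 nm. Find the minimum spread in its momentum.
3.296 × 10^-27 kg·m/s

For a wave packet, the spatial width Δx and momentum spread Δp are related by the uncertainty principle:
ΔxΔp ≥ ℏ/2

The minimum momentum spread is:
Δp_min = ℏ/(2Δx)
Δp_min = (1.055e-34 J·s) / (2 × 1.600e-08 m)
Δp_min = 3.296e-27 kg·m/s

A wave packet cannot have both a well-defined position and well-defined momentum.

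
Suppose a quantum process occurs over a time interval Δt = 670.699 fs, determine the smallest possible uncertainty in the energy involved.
490.691 μeV

Using the energy-time uncertainty principle:
ΔEΔt ≥ ℏ/2

The minimum uncertainty in energy is:
ΔE_min = ℏ/(2Δt)
ΔE_min = (1.055e-34 J·s) / (2 × 6.707e-13 s)
ΔE_min = 7.862e-23 J = 490.691 μeV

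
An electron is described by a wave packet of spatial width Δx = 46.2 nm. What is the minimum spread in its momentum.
1.141 × 10^-27 kg·m/s

For a wave packet, the spatial width Δx and momentum spread Δp are related by the uncertainty principle:
ΔxΔp ≥ ℏ/2

The minimum momentum spread is:
Δp_min = ℏ/(2Δx)
Δp_min = (1.055e-34 J·s) / (2 × 4.620e-08 m)
Δp_min = 1.141e-27 kg·m/s

A wave packet cannot have both a well-defined position and well-defined momentum.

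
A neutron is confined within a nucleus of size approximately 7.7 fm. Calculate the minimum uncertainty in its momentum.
6.848 × 10^-21 kg·m/s

Using the Heisenberg uncertainty principle:
ΔxΔp ≥ ℏ/2

With Δx ≈ L = 7.700e-15 m (the confinement size):
Δp_min = ℏ/(2Δx)
Δp_min = (1.055e-34 J·s) / (2 × 7.700e-15 m)
Δp_min = 6.848e-21 kg·m/s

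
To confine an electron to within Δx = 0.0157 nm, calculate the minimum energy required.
38.642 eV

Localizing a particle requires giving it sufficient momentum uncertainty:

1. From uncertainty principle: Δp ≥ ℏ/(2Δx)
   Δp_min = (1.055e-34 J·s) / (2 × 1.570e-11 m)
   Δp_min = 3.359e-24 kg·m/s

2. This momentum uncertainty corresponds to kinetic energy:
   KE ≈ (Δp)²/(2m) = (3.359e-24)²/(2 × 9.109e-31 kg)
   KE = 6.191e-18 J = 38.642 eV

Tighter localization requires more energy.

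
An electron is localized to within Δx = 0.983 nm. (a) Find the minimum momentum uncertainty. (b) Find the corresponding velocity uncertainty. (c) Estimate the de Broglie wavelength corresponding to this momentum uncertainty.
(a) Δp_min = 5.364 × 10^-26 kg·m/s
(b) Δv_min = 58.885 km/s
(c) λ_dB = 12.353 nm

Step-by-step:

(a) From the uncertainty principle:
Δp_min = ℏ/(2Δx) = (1.055e-34 J·s)/(2 × 9.830e-10 m) = 5.364e-26 kg·m/s

(b) The velocity uncertainty:
Δv = Δp/m = (5.364e-26 kg·m/s)/(9.109e-31 kg) = 5.888e+04 m/s = 58.885 km/s

(c) The de Broglie wavelength for this momentum:
λ = h/p = (6.626e-34 J·s)/(5.364e-26 kg·m/s) = 1.235e-08 m = 12.353 nm

Note: The de Broglie wavelength is comparable to the localization size, as expected from wave-particle duality.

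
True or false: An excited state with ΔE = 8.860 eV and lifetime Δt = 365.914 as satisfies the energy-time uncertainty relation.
Yes, it satisfies the uncertainty relation.

Calculate the product ΔEΔt:
ΔE = 8.860 eV = 1.420e-18 J
ΔEΔt = (1.420e-18 J) × (3.659e-16 s)
ΔEΔt = 5.194e-34 J·s

Compare to the minimum allowed value ℏ/2:
ℏ/2 = 5.273e-35 J·s

Since ΔEΔt = 5.194e-34 J·s ≥ 5.273e-35 J·s = ℏ/2,
this satisfies the uncertainty relation.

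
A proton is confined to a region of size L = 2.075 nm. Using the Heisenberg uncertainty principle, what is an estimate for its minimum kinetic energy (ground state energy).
1.205 μeV

Using the uncertainty principle to estimate ground state energy:

1. The position uncertainty is approximately the confinement size:
   Δx ≈ L = 2.075e-09 m

2. From ΔxΔp ≥ ℏ/2, the minimum momentum uncertainty is:
   Δp ≈ ℏ/(2L) = 2.541e-26 kg·m/s

3. The kinetic energy is approximately:
   KE ≈ (Δp)²/(2m) = (2.541e-26)²/(2 × 1.673e-27 kg)
   KE ≈ 1.930e-25 J = 1.205 μeV

This is an order-of-magnitude estimate of the ground state energy.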